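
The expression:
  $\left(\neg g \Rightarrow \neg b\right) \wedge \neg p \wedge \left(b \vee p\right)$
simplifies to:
$b \wedge g \wedge \neg p$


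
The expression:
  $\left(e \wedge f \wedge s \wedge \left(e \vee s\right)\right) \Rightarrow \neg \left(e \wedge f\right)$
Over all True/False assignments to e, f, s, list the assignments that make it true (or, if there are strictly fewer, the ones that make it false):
is false only for:
  e=True, f=True, s=True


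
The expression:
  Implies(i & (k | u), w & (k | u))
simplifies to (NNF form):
w | ~i | (~k & ~u)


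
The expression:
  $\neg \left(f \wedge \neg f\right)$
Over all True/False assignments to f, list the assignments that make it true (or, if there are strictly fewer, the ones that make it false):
is always true.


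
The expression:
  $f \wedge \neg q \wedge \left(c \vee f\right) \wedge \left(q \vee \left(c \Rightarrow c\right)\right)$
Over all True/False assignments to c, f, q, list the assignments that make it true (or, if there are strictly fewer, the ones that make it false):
is true only for:
  c=False, f=True, q=False;
  c=True, f=True, q=False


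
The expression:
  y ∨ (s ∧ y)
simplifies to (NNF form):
y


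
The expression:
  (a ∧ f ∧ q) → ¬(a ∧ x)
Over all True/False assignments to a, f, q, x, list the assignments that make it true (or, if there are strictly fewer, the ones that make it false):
is false only for:
  a=True, f=True, q=True, x=True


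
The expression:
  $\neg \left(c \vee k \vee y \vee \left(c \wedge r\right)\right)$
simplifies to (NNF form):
$\neg c \wedge \neg k \wedge \neg y$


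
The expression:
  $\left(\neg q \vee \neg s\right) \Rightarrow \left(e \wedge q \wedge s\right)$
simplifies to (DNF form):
$q \wedge s$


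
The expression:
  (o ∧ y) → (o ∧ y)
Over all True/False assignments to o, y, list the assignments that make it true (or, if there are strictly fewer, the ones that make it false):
is always true.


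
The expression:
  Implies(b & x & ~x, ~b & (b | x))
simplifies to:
True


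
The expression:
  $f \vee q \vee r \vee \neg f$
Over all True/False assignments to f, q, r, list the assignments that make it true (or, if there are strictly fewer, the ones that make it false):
is always true.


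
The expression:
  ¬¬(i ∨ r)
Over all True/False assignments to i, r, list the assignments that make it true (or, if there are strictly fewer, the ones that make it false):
is false only for:
  i=False, r=False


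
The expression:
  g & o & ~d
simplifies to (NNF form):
g & o & ~d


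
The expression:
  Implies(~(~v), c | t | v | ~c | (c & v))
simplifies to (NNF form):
True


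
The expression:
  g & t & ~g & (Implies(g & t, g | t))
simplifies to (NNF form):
False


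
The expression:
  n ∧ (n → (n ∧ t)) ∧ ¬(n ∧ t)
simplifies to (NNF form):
False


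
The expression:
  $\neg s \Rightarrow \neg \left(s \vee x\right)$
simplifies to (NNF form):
$s \vee \neg x$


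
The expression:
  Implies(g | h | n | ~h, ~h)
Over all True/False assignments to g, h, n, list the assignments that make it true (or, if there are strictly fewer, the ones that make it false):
is true only for:
  g=False, h=False, n=False;
  g=False, h=False, n=True;
  g=True, h=False, n=False;
  g=True, h=False, n=True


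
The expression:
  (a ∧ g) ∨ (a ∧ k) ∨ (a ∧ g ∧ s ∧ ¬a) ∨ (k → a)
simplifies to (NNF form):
a ∨ ¬k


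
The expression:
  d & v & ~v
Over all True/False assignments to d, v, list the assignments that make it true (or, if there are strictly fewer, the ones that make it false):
is never true.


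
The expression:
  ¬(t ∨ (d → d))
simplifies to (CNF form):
False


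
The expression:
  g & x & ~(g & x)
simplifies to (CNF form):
False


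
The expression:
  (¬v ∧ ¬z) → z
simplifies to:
v ∨ z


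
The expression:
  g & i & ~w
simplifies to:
g & i & ~w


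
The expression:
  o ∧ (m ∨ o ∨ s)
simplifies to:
o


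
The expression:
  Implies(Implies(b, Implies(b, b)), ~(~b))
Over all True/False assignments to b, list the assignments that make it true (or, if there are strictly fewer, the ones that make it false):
is true only for:
  b=True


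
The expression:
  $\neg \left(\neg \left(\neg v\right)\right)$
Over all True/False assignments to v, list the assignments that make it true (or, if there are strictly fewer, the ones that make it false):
is true only for:
  v=False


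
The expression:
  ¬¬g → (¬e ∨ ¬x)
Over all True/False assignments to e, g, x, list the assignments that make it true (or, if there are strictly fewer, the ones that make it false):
is false only for:
  e=True, g=True, x=True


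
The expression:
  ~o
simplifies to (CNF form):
~o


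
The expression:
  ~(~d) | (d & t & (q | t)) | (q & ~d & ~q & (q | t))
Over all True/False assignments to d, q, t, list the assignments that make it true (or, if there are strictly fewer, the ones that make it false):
is true only for:
  d=True, q=False, t=False;
  d=True, q=False, t=True;
  d=True, q=True, t=False;
  d=True, q=True, t=True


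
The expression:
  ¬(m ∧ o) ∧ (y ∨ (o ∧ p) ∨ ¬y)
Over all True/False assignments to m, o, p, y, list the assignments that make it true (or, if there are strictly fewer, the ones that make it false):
is false only for:
  m=True, o=True, p=False, y=False;
  m=True, o=True, p=False, y=True;
  m=True, o=True, p=True, y=False;
  m=True, o=True, p=True, y=True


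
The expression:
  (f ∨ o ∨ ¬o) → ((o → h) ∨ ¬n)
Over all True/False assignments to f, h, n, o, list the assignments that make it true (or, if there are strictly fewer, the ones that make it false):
is false only for:
  f=False, h=False, n=True, o=True;
  f=True, h=False, n=True, o=True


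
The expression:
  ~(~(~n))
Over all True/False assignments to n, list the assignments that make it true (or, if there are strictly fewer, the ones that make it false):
is true only for:
  n=False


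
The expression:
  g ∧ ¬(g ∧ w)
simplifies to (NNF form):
g ∧ ¬w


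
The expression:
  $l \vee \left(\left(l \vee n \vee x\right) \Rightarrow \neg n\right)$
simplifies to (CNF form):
$l \vee \neg n$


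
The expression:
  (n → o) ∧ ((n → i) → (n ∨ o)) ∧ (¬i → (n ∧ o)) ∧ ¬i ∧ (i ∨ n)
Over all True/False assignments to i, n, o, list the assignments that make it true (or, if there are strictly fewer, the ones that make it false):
is true only for:
  i=False, n=True, o=True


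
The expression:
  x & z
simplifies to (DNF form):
x & z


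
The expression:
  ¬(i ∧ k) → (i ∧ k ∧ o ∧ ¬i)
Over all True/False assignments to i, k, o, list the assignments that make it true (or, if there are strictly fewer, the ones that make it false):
is true only for:
  i=True, k=True, o=False;
  i=True, k=True, o=True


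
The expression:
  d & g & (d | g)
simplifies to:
d & g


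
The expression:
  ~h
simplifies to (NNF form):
~h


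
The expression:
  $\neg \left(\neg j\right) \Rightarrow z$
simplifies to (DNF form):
$z \vee \neg j$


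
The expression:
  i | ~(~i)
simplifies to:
i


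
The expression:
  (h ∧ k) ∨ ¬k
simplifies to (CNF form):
h ∨ ¬k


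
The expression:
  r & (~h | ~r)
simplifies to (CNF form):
r & ~h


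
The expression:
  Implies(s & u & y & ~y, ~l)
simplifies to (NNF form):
True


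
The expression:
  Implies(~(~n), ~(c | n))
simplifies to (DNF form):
~n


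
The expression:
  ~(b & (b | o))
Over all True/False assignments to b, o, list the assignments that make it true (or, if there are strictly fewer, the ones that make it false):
is true only for:
  b=False, o=False;
  b=False, o=True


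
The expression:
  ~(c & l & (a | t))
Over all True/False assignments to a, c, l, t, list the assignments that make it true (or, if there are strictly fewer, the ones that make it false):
is false only for:
  a=False, c=True, l=True, t=True;
  a=True, c=True, l=True, t=False;
  a=True, c=True, l=True, t=True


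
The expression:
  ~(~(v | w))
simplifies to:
v | w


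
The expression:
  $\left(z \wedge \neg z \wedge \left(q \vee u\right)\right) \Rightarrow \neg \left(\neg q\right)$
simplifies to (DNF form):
$\text{True}$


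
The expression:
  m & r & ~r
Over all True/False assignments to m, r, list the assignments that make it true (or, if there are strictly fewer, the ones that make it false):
is never true.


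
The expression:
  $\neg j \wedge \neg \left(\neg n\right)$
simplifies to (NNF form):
$n \wedge \neg j$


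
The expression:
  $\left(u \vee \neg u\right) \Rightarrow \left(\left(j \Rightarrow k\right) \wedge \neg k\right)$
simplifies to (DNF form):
$\neg j \wedge \neg k$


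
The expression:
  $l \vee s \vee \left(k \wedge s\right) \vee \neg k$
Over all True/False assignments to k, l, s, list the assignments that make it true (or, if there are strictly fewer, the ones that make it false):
is false only for:
  k=True, l=False, s=False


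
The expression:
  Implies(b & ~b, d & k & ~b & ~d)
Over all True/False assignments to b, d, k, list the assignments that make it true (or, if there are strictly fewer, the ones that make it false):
is always true.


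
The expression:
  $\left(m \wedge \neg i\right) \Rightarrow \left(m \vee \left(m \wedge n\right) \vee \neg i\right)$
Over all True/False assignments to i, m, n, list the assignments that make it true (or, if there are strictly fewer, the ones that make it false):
is always true.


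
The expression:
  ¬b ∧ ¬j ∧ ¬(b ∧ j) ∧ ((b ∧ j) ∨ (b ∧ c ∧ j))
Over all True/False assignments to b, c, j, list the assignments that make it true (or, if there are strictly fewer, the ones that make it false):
is never true.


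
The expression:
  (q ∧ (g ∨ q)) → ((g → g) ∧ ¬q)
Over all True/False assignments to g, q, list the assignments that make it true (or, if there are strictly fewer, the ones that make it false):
is true only for:
  g=False, q=False;
  g=True, q=False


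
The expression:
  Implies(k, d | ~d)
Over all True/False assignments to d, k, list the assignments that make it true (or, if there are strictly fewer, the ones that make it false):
is always true.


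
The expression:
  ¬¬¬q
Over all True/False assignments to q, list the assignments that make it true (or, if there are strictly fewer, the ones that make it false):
is true only for:
  q=False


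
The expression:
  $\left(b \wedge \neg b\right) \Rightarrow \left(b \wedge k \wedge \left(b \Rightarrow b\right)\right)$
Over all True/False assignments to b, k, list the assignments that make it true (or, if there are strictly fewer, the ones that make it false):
is always true.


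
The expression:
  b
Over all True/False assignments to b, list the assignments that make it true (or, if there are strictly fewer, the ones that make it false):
is true only for:
  b=True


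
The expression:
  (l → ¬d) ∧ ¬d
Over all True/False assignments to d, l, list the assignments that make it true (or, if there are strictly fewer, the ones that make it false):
is true only for:
  d=False, l=False;
  d=False, l=True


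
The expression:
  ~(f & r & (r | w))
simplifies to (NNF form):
~f | ~r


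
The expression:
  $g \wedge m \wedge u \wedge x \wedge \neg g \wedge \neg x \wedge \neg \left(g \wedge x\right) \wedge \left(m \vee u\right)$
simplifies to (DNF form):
$\text{False}$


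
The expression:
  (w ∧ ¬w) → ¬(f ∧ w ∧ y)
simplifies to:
True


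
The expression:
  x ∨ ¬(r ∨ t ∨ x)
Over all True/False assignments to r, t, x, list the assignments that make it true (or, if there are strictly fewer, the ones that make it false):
is false only for:
  r=False, t=True, x=False;
  r=True, t=False, x=False;
  r=True, t=True, x=False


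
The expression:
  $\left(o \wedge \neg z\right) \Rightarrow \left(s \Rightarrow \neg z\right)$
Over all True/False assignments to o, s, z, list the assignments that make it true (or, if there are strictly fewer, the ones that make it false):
is always true.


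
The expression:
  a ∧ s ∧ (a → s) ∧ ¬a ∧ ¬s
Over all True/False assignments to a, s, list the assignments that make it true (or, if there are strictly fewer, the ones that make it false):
is never true.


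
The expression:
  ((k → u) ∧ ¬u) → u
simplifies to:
k ∨ u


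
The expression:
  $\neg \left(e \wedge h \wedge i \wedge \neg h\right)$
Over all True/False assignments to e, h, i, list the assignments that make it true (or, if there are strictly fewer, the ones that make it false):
is always true.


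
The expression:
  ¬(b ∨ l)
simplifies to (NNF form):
¬b ∧ ¬l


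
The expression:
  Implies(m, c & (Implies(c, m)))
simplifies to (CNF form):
c | ~m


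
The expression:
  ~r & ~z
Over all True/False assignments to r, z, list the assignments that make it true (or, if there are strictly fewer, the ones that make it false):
is true only for:
  r=False, z=False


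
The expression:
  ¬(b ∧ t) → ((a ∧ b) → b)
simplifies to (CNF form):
True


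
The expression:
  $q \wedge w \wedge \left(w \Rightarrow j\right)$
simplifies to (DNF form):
$j \wedge q \wedge w$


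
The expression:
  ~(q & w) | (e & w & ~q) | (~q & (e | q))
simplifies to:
~q | ~w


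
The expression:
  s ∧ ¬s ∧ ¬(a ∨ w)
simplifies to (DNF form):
False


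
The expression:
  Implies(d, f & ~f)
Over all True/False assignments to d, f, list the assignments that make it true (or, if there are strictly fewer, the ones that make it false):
is true only for:
  d=False, f=False;
  d=False, f=True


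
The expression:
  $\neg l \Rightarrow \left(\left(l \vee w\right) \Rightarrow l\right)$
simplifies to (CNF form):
$l \vee \neg w$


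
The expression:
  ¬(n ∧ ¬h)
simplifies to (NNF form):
h ∨ ¬n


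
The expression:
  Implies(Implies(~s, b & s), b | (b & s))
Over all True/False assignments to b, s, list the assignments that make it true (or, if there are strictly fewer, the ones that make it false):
is false only for:
  b=False, s=True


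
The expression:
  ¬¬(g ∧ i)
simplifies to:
g ∧ i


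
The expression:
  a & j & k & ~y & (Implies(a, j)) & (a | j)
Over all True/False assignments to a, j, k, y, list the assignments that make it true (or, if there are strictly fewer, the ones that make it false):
is true only for:
  a=True, j=True, k=True, y=False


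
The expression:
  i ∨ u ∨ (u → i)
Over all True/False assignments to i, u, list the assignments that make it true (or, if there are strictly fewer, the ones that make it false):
is always true.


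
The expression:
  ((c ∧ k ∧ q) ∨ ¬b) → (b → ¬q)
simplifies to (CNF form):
¬b ∨ ¬c ∨ ¬k ∨ ¬q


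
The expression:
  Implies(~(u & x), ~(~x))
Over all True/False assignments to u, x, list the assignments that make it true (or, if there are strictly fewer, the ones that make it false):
is true only for:
  u=False, x=True;
  u=True, x=True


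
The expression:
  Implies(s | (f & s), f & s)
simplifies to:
f | ~s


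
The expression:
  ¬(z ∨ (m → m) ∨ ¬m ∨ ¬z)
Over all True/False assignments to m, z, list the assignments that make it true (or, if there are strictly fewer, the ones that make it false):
is never true.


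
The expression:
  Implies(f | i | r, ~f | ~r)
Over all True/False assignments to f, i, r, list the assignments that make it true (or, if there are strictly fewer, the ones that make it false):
is false only for:
  f=True, i=False, r=True;
  f=True, i=True, r=True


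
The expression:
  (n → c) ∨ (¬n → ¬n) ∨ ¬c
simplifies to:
True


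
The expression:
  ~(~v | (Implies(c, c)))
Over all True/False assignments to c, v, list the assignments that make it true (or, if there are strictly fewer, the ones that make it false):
is never true.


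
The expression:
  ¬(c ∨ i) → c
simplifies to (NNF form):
c ∨ i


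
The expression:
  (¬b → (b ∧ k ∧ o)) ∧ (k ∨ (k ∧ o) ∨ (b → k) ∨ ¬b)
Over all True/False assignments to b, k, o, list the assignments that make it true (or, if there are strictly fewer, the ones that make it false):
is true only for:
  b=True, k=True, o=False;
  b=True, k=True, o=True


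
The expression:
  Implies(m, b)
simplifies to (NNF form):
b | ~m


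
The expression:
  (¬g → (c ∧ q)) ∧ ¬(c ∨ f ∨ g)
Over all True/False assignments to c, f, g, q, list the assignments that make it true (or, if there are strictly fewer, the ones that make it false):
is never true.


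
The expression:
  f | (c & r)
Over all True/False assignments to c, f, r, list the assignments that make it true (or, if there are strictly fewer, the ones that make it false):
is false only for:
  c=False, f=False, r=False;
  c=False, f=False, r=True;
  c=True, f=False, r=False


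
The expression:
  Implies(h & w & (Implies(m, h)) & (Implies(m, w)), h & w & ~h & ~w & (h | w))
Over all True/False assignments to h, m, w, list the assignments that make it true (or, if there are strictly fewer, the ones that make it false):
is false only for:
  h=True, m=False, w=True;
  h=True, m=True, w=True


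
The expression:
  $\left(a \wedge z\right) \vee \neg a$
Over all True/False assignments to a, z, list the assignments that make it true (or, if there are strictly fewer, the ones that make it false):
is false only for:
  a=True, z=False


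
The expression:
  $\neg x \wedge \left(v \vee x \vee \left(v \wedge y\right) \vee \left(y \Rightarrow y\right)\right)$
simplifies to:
$\neg x$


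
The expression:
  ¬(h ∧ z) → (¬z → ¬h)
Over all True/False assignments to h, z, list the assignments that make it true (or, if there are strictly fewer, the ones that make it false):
is false only for:
  h=True, z=False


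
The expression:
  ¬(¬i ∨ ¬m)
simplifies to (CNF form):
i ∧ m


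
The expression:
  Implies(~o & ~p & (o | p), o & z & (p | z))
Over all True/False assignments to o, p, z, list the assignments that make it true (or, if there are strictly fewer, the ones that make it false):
is always true.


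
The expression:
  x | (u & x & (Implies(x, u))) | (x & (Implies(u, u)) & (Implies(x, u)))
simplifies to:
x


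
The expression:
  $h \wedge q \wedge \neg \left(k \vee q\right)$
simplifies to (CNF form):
$\text{False}$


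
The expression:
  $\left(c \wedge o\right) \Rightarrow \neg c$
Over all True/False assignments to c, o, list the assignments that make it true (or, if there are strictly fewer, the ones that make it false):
is false only for:
  c=True, o=True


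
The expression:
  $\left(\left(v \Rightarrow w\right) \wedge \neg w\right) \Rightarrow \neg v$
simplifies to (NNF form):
$\text{True}$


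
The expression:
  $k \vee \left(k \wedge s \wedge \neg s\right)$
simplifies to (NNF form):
$k$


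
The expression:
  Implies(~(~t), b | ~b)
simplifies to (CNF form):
True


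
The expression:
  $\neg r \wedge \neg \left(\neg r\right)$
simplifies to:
$\text{False}$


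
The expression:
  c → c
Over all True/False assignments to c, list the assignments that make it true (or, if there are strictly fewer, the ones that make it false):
is always true.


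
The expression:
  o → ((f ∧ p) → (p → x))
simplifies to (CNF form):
x ∨ ¬f ∨ ¬o ∨ ¬p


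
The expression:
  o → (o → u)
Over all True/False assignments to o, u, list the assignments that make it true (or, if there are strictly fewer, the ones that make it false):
is false only for:
  o=True, u=False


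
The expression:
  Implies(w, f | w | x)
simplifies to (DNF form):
True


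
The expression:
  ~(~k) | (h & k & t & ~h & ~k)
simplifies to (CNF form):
k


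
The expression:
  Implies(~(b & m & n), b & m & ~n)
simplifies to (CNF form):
b & m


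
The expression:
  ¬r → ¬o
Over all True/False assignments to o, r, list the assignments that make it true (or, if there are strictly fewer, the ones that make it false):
is false only for:
  o=True, r=False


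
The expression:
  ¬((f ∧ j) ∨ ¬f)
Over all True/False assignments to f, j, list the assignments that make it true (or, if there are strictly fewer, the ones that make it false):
is true only for:
  f=True, j=False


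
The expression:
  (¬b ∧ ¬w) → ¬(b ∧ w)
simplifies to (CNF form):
True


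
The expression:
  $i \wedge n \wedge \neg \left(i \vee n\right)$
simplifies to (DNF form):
$\text{False}$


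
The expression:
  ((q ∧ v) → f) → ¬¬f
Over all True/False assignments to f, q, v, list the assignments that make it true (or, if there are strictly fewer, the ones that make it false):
is false only for:
  f=False, q=False, v=False;
  f=False, q=False, v=True;
  f=False, q=True, v=False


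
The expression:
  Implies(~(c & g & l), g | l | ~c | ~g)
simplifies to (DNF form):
True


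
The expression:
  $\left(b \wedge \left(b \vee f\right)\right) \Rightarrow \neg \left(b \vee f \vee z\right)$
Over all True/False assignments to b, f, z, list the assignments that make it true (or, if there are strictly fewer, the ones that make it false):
is true only for:
  b=False, f=False, z=False;
  b=False, f=False, z=True;
  b=False, f=True, z=False;
  b=False, f=True, z=True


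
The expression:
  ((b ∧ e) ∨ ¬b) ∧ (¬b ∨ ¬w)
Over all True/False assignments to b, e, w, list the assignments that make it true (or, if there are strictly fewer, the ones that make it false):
is false only for:
  b=True, e=False, w=False;
  b=True, e=False, w=True;
  b=True, e=True, w=True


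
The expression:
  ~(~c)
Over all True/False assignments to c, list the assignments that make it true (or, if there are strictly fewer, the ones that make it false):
is true only for:
  c=True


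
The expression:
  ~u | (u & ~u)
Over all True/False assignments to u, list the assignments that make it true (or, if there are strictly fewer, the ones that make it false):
is true only for:
  u=False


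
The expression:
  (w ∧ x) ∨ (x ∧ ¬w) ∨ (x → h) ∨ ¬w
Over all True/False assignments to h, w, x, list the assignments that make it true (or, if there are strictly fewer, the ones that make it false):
is always true.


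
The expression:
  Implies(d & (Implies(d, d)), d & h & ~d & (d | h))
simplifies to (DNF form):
~d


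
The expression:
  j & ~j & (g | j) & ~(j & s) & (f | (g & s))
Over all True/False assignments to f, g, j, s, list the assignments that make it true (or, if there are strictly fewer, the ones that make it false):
is never true.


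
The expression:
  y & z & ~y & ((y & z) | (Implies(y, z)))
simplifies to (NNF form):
False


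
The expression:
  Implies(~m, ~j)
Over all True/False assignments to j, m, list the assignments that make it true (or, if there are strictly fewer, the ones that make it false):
is false only for:
  j=True, m=False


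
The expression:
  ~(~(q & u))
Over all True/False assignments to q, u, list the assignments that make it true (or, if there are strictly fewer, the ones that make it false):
is true only for:
  q=True, u=True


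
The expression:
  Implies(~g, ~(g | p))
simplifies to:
g | ~p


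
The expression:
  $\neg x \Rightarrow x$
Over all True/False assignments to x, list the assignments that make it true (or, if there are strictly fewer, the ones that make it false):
is true only for:
  x=True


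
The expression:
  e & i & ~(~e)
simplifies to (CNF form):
e & i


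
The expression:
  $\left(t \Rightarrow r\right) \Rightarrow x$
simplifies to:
$x \vee \left(t \wedge \neg r\right)$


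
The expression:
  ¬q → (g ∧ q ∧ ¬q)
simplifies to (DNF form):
q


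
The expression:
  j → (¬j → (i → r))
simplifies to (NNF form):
True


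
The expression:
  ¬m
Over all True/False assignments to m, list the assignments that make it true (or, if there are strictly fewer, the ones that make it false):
is true only for:
  m=False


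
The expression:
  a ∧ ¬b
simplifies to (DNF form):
a ∧ ¬b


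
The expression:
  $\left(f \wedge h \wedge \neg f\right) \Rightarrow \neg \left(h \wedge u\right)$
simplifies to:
$\text{True}$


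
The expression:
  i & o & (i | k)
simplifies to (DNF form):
i & o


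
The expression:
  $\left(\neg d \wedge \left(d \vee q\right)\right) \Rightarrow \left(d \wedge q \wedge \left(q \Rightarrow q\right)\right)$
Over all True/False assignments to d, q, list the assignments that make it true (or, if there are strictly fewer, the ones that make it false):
is false only for:
  d=False, q=True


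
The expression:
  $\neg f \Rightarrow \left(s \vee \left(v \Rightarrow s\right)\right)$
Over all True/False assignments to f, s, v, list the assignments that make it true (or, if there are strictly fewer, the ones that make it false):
is false only for:
  f=False, s=False, v=True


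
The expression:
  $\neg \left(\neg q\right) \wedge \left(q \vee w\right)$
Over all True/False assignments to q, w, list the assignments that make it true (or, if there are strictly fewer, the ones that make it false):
is true only for:
  q=True, w=False;
  q=True, w=True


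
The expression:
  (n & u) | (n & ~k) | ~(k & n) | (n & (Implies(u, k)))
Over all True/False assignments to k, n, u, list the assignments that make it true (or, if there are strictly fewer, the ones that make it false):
is always true.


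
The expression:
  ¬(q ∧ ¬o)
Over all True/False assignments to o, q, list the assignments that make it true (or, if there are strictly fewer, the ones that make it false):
is false only for:
  o=False, q=True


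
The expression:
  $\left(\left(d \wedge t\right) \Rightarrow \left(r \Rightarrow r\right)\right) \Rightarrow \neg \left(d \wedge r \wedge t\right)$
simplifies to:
$\neg d \vee \neg r \vee \neg t$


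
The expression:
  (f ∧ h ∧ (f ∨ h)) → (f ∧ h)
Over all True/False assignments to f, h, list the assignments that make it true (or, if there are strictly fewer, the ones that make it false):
is always true.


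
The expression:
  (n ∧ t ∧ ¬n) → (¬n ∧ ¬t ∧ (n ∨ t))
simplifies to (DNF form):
True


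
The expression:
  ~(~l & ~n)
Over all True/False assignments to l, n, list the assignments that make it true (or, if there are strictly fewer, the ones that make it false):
is false only for:
  l=False, n=False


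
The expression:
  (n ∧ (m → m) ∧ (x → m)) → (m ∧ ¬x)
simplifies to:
(m ∧ ¬x) ∨ (x ∧ ¬m) ∨ ¬n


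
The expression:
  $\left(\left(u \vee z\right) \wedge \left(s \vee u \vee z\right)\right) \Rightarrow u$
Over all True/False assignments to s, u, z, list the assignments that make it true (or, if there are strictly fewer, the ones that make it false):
is false only for:
  s=False, u=False, z=True;
  s=True, u=False, z=True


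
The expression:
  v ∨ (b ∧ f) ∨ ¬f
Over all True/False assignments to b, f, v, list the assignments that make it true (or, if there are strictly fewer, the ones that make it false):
is false only for:
  b=False, f=True, v=False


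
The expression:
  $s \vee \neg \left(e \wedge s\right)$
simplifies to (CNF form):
$\text{True}$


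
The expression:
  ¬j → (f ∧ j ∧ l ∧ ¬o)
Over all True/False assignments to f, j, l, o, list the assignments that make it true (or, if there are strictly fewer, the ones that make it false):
is true only for:
  f=False, j=True, l=False, o=False;
  f=False, j=True, l=False, o=True;
  f=False, j=True, l=True, o=False;
  f=False, j=True, l=True, o=True;
  f=True, j=True, l=False, o=False;
  f=True, j=True, l=False, o=True;
  f=True, j=True, l=True, o=False;
  f=True, j=True, l=True, o=True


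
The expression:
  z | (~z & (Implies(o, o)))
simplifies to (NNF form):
True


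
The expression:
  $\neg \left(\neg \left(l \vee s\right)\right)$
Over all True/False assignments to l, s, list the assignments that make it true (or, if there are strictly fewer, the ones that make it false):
is false only for:
  l=False, s=False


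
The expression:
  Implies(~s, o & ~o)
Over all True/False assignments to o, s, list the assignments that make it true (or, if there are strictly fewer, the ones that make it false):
is true only for:
  o=False, s=True;
  o=True, s=True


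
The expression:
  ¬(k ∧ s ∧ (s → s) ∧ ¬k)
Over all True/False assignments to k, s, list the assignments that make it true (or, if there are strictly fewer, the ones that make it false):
is always true.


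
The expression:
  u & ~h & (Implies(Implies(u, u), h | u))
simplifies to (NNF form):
u & ~h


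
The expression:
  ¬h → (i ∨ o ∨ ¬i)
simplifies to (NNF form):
True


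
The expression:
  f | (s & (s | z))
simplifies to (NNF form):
f | s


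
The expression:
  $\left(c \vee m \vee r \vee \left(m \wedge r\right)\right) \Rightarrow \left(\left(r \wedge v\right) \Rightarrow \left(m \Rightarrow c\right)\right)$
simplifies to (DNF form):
$c \vee \neg m \vee \neg r \vee \neg v$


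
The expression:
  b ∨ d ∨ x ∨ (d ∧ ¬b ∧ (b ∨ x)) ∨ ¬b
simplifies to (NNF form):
True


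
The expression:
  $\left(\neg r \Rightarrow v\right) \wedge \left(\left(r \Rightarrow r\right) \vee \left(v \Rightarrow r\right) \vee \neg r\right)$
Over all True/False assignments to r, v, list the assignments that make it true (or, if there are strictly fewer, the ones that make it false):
is false only for:
  r=False, v=False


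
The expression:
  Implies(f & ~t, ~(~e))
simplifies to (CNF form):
e | t | ~f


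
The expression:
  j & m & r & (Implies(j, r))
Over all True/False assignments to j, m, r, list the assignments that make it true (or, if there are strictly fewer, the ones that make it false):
is true only for:
  j=True, m=True, r=True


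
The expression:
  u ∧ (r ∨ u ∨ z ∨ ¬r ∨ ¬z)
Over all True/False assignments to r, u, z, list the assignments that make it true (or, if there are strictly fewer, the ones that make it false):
is true only for:
  r=False, u=True, z=False;
  r=False, u=True, z=True;
  r=True, u=True, z=False;
  r=True, u=True, z=True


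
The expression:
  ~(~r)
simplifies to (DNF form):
r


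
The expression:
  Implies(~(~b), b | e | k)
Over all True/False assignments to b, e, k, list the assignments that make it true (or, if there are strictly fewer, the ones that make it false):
is always true.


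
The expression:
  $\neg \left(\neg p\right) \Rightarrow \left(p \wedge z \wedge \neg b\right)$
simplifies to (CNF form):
$\left(z \vee \neg p\right) \wedge \left(\neg b \vee \neg p\right)$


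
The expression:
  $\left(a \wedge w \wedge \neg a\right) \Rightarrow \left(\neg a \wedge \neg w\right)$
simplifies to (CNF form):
$\text{True}$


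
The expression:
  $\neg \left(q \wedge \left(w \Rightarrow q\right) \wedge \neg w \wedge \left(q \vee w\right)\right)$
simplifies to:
$w \vee \neg q$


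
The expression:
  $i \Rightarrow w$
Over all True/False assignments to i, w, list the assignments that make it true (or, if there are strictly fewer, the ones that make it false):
is false only for:
  i=True, w=False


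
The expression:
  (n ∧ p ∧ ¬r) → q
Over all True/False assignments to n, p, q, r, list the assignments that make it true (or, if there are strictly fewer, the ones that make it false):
is false only for:
  n=True, p=True, q=False, r=False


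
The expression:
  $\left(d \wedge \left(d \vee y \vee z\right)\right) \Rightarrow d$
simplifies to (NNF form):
$\text{True}$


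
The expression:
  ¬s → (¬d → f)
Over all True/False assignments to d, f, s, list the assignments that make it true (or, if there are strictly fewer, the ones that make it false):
is false only for:
  d=False, f=False, s=False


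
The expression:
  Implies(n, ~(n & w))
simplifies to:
~n | ~w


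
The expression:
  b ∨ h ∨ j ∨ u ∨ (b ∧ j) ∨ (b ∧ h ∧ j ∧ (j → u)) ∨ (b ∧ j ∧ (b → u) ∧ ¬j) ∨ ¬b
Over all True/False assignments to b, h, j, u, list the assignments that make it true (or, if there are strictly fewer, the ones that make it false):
is always true.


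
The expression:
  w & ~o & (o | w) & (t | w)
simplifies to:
w & ~o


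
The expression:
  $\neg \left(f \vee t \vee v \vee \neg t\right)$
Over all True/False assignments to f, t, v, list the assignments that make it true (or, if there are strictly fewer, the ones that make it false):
is never true.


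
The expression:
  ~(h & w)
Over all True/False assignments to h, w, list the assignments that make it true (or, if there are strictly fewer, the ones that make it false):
is false only for:
  h=True, w=True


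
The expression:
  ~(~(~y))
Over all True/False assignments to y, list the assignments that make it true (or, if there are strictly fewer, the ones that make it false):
is true only for:
  y=False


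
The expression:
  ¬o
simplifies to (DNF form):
¬o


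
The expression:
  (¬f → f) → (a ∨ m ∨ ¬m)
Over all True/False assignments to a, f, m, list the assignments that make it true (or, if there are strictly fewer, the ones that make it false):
is always true.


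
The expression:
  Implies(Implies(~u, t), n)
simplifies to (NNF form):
n | (~t & ~u)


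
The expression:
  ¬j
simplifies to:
¬j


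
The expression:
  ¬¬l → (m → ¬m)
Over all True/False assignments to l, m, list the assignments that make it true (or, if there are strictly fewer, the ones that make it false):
is false only for:
  l=True, m=True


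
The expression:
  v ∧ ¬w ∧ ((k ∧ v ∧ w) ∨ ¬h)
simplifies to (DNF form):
v ∧ ¬h ∧ ¬w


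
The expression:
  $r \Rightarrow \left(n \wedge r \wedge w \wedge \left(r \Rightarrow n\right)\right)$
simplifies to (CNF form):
$\left(n \vee \neg r\right) \wedge \left(w \vee \neg r\right)$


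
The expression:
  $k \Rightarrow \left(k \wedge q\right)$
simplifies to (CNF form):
$q \vee \neg k$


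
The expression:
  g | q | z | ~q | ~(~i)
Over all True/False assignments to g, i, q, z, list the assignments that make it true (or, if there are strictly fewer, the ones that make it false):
is always true.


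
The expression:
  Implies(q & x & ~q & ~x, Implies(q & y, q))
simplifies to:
True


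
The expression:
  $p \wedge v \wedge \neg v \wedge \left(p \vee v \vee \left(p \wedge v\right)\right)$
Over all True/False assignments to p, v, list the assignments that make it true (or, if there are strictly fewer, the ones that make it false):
is never true.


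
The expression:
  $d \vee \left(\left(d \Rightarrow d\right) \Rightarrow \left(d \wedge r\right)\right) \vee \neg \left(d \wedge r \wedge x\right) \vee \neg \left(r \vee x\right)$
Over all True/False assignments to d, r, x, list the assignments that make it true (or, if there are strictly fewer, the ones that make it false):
is always true.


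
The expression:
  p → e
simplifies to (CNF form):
e ∨ ¬p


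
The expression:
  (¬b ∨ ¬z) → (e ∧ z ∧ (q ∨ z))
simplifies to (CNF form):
z ∧ (b ∨ e)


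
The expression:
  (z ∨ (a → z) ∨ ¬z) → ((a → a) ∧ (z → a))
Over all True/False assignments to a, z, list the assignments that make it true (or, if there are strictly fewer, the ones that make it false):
is false only for:
  a=False, z=True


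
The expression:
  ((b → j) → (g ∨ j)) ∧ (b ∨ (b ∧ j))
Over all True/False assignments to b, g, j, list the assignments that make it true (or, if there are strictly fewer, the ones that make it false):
is true only for:
  b=True, g=False, j=False;
  b=True, g=False, j=True;
  b=True, g=True, j=False;
  b=True, g=True, j=True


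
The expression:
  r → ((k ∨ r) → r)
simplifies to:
True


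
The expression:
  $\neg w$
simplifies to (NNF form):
$\neg w$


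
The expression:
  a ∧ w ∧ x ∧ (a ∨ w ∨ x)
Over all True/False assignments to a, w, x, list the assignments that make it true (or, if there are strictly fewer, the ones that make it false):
is true only for:
  a=True, w=True, x=True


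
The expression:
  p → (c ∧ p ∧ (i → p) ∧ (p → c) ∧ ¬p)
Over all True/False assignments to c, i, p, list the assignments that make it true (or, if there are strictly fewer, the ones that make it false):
is true only for:
  c=False, i=False, p=False;
  c=False, i=True, p=False;
  c=True, i=False, p=False;
  c=True, i=True, p=False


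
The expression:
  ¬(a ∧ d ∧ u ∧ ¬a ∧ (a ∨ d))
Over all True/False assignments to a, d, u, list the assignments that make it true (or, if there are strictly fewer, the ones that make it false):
is always true.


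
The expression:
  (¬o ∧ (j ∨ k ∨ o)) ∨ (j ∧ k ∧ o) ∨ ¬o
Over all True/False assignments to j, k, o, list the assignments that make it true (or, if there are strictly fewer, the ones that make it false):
is false only for:
  j=False, k=False, o=True;
  j=False, k=True, o=True;
  j=True, k=False, o=True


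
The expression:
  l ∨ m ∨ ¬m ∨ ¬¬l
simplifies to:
True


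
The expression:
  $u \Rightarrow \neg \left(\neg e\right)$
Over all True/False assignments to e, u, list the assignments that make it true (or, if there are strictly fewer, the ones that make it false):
is false only for:
  e=False, u=True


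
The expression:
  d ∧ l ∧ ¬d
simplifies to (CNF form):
False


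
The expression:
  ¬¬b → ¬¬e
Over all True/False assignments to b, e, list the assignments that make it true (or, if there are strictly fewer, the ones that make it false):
is false only for:
  b=True, e=False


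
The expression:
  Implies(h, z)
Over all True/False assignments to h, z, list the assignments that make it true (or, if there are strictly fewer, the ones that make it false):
is false only for:
  h=True, z=False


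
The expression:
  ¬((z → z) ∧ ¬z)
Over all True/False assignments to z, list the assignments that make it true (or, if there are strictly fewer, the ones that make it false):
is true only for:
  z=True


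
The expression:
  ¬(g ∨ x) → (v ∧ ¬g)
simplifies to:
g ∨ v ∨ x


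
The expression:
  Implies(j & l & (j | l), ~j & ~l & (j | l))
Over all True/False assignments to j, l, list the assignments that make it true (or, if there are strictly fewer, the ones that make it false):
is false only for:
  j=True, l=True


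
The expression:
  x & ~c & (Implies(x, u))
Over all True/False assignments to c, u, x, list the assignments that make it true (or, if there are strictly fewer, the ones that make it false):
is true only for:
  c=False, u=True, x=True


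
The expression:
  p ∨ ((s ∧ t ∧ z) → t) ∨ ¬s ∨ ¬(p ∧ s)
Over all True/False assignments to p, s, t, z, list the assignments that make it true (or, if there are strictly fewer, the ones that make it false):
is always true.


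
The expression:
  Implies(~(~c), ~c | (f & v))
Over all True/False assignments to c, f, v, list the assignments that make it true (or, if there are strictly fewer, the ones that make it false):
is false only for:
  c=True, f=False, v=False;
  c=True, f=False, v=True;
  c=True, f=True, v=False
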